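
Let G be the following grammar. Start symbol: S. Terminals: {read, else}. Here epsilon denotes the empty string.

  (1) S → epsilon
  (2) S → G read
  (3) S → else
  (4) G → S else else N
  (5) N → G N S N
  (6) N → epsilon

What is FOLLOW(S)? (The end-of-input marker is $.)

FIRST(S) = {epsilon, else}  (via G read)
FIRST(G) = {else}  (via S else else N)
FIRST(N) = {epsilon, else}  (via G N S N)
FOLLOW(S) includes $ since S is the start symbol.
FOLLOW(S): in G→S else else N, S is followed by else else N with FIRST {else}; in N→G N S N, S is followed by N with FIRST {epsilon, else}; in N→G N S N, the suffix after S is nullable, so FOLLOW(S) ⊇ FOLLOW(N) = {else, read}. Thus FOLLOW(S) = {$, else, read}.
FOLLOW(G): in S→G read, G is followed by read with FIRST {read}; in N→G N S N, G is followed by N S N with FIRST {epsilon, else}; in N→G N S N, the suffix after G is nullable, so FOLLOW(G) ⊇ FOLLOW(N) = {else, read}. Thus FOLLOW(G) = {else, read}.
FOLLOW(N): in G→S else else N, the suffix after N is empty, so FOLLOW(N) ⊇ FOLLOW(G) = {else, read}; in N→G N S N (occurrence 1), N is followed by S N with FIRST {epsilon, else}; in N→G N S N (occurrence 1), the suffix after N is nullable (adds nothing new); in N→G N S N (occurrence 2), the suffix after N is empty (adds nothing new). Thus FOLLOW(N) = {else, read}.

{$, else, read}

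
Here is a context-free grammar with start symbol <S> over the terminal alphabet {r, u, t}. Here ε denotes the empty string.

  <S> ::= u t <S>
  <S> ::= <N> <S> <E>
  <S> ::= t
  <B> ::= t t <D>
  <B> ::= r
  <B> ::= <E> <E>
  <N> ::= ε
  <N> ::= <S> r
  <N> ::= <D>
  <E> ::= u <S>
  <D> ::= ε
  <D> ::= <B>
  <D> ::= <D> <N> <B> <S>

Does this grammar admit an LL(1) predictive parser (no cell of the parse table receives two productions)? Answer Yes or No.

FIRST(<S>) = {r, t, u}
FIRST(<B>) = {r, t, u}
FIRST(<N>) = {ε, r, t, u}
FIRST(<E>) = {u}
FIRST(<D>) = {ε, r, t, u}
FOLLOW(<S>) = {$, r, t, u}
FOLLOW(<B>) = {r, t, u}
FOLLOW(<N>) = {r, t, u}
FOLLOW(<E>) = {$, r, t, u}
FOLLOW(<D>) = {r, t, u}
Cell M[<D>, r] receives both <D> ::= ε and <D> ::= <B> and <D> ::= <D> <N> <B> <S> — the grammar is not LL(1).

No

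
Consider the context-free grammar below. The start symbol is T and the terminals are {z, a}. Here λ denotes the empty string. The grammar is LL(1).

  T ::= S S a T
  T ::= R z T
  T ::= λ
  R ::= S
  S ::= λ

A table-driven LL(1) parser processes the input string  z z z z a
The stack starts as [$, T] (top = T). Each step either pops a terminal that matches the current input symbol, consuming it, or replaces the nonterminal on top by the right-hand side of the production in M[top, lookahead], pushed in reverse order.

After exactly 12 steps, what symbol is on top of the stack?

      Stack    Input        Action
   1  $ T      z z z z a $  expand T ::= R z T
   2  $ T z R  z z z z a $  expand R ::= S
   3  $ T z S  z z z z a $  expand S ::= λ
   4  $ T z    z z z z a $  match z
   5  $ T      z z z a $    expand T ::= R z T
   6  $ T z R  z z z a $    expand R ::= S
   7  $ T z S  z z z a $    expand S ::= λ
   8  $ T z    z z z a $    match z
   9  $ T      z z a $      expand T ::= R z T
  10  $ T z R  z z a $      expand R ::= S
  11  $ T z S  z z a $      expand S ::= λ
  12  $ T z    z z a $      match z
Stack after step 12: $ T (top = T).

T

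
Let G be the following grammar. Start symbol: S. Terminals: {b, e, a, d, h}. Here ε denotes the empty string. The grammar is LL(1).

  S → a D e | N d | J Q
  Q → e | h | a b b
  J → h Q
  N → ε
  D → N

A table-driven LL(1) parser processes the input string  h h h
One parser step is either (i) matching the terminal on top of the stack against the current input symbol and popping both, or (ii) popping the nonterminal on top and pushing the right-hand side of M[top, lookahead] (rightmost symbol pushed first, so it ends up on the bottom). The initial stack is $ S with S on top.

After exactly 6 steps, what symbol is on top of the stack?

     Stack    Input    Action
  1  $ S      h h h $  expand S → J Q
  2  $ Q J    h h h $  expand J → h Q
  3  $ Q Q h  h h h $  match h
  4  $ Q Q    h h $    expand Q → h
  5  $ Q h    h h $    match h
  6  $ Q      h $      expand Q → h
Stack after step 6: $ h (top = h).

h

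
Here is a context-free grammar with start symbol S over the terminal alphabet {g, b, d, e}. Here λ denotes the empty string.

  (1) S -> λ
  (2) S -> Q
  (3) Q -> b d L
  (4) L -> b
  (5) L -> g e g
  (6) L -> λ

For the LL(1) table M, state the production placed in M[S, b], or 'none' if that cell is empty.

S -> Q

FIRST(Q) = {b}
FIRST(L) = {λ, b, g}
FIRST(S) = {λ, b}  (via Q)
FOLLOW(S) includes $ since S is the start symbol.
FOLLOW(S): S appears on no right-hand side. Thus FOLLOW(S) = {$}.
For S -> λ: FIRST(λ) = {λ}, so it goes in M[S, t] for t ∈ {}; since λ ∈ FIRST, also for every t ∈ FOLLOW(S) = {$}.
For S -> Q: FIRST(Q) = {b}, so it goes in M[S, t] for t ∈ {b}.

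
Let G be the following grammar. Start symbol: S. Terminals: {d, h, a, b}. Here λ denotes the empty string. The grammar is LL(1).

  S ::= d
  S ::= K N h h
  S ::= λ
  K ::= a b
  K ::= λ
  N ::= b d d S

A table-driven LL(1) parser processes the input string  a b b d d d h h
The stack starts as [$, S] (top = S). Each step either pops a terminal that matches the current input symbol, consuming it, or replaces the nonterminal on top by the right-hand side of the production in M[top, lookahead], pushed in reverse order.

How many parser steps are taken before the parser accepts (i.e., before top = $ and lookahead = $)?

12

      Stack          Input              Action
   1  $ S            a b b d d d h h $  expand S ::= K N h h
   2  $ h h N K      a b b d d d h h $  expand K ::= a b
   3  $ h h N b a    a b b d d d h h $  match a
   4  $ h h N b      b b d d d h h $    match b
   5  $ h h N        b d d d h h $      expand N ::= b d d S
   6  $ h h S d d b  b d d d h h $      match b
   7  $ h h S d d    d d d h h $        match d
   8  $ h h S d      d d h h $          match d
   9  $ h h S        d h h $            expand S ::= d
  10  $ h h d        d h h $            match d
  11  $ h h          h h $              match h
  12  $ h            h $                match h
Accept reached after 12 steps.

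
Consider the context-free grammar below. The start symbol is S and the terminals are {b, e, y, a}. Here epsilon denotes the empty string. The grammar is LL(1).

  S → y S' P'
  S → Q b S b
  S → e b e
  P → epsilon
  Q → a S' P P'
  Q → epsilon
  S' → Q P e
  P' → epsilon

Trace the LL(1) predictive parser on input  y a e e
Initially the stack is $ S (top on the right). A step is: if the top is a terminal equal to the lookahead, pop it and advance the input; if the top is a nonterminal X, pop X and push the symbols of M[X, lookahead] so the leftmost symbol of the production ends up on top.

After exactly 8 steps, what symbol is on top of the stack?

e

     Stack                Input      Action
  1  $ S                  y a e e $  expand S → y S' P'
  2  $ P' S' y            y a e e $  match y
  3  $ P' S'              a e e $    expand S' → Q P e
  4  $ P' e P Q           a e e $    expand Q → a S' P P'
  5  $ P' e P P' P S' a   a e e $    match a
  6  $ P' e P P' P S'     e e $      expand S' → Q P e
  7  $ P' e P P' P e P Q  e e $      expand Q → epsilon
  8  $ P' e P P' P e P    e e $      expand P → epsilon
Stack after step 8: $ P' e P P' P e (top = e).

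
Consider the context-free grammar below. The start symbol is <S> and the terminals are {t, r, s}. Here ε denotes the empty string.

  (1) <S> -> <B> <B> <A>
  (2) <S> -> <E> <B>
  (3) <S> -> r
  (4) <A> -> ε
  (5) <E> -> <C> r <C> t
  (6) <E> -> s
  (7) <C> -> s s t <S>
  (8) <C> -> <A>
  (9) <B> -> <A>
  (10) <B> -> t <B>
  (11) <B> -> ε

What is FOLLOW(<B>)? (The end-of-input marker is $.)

{$, r, t}

FIRST(<A>) = {ε}
FIRST(<C>) = {ε, s}  (via <A>)
FIRST(<B>) = {ε, t}  (via <A>)
FIRST(<E>) = {r, s}  (via <C> r <C> t)
FIRST(<S>) = {ε, r, s, t}  (via <B> <B> <A>, <E> <B>)
FOLLOW(<S>) includes $ since <S> is the start symbol.
FOLLOW(<C>): in <E>-><C> r <C> t (occurrence 1), <C> is followed by r <C> t with FIRST {r}; in <E>-><C> r <C> t (occurrence 2), <C> is followed by t with FIRST {t}. Thus FOLLOW(<C>) = {r, t}.
FOLLOW(<S>): in <C>->s s t <S>, the suffix after <S> is empty, so FOLLOW(<S>) ⊇ FOLLOW(<C>) = {r, t}. Thus FOLLOW(<S>) = {$, r, t}.
FOLLOW(<E>): in <S>-><E> <B>, <E> is followed by <B> with FIRST {ε, t}; in <S>-><E> <B>, the suffix after <E> is nullable, so FOLLOW(<E>) ⊇ FOLLOW(<S>) = {$, r, t}. Thus FOLLOW(<E>) = {$, r, t}.
FOLLOW(<B>): in <S>-><B> <B> <A> (occurrence 1), <B> is followed by <B> <A> with FIRST {ε, t}; in <S>-><B> <B> <A> (occurrence 1), the suffix after <B> is nullable, so FOLLOW(<B>) ⊇ FOLLOW(<S>) = {$, r, t}; in <S>-><B> <B> <A> (occurrence 2), <B> is followed by <A> with FIRST {ε}; in <S>-><B> <B> <A> (occurrence 2), the suffix after <B> is nullable, so FOLLOW(<B>) ⊇ FOLLOW(<S>) = {$, r, t}; in <S>-><E> <B>, the suffix after <B> is empty, so FOLLOW(<B>) ⊇ FOLLOW(<S>) = {$, r, t}; in <B>->t <B>, the suffix after <B> is empty (adds nothing new). Thus FOLLOW(<B>) = {$, r, t}.
FOLLOW(<A>): in <S>-><B> <B> <A>, the suffix after <A> is empty, so FOLLOW(<A>) ⊇ FOLLOW(<S>) = {$, r, t}; in <C>-><A>, the suffix after <A> is empty, so FOLLOW(<A>) ⊇ FOLLOW(<C>) = {r, t}; in <B>-><A>, the suffix after <A> is empty, so FOLLOW(<A>) ⊇ FOLLOW(<B>) = {$, r, t}. Thus FOLLOW(<A>) = {$, r, t}.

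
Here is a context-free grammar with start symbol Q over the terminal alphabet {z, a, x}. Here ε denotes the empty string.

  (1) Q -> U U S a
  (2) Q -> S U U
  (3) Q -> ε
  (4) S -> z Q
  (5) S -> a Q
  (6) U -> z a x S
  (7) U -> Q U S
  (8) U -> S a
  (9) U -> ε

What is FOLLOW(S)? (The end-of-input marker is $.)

{$, a, z}

FIRST(S) = {a, z}
FIRST(Q) = {ε, a, z}  (via U U S a, S U U)
FIRST(U) = {ε, a, z}  (via Q U S, S a)
FOLLOW(Q) includes $ since Q is the start symbol.
FOLLOW(Q): in S->z Q, the suffix after Q is empty, so FOLLOW(Q) ⊇ FOLLOW(S) = {$, a, z}; in S->a Q, the suffix after Q is empty, so FOLLOW(Q) ⊇ FOLLOW(S) = {$, a, z}; in U->Q U S, Q is followed by U S with FIRST {a, z}. Thus FOLLOW(Q) = {$, a, z}.
FOLLOW(U): in Q->U U S a (occurrence 1), U is followed by U S a with FIRST {a, z}; in Q->U U S a (occurrence 2), U is followed by S a with FIRST {a, z}; in Q->S U U (occurrence 1), U is followed by U with FIRST {ε, a, z}; in Q->S U U (occurrence 1), the suffix after U is nullable, so FOLLOW(U) ⊇ FOLLOW(Q) = {$, a, z}; in Q->S U U (occurrence 2), the suffix after U is empty, so FOLLOW(U) ⊇ FOLLOW(Q) = {$, a, z}; in U->Q U S, U is followed by S with FIRST {a, z}. Thus FOLLOW(U) = {$, a, z}.
FOLLOW(S): in Q->U U S a, S is followed by a with FIRST {a}; in Q->S U U, S is followed by U U with FIRST {ε, a, z}; in Q->S U U, the suffix after S is nullable, so FOLLOW(S) ⊇ FOLLOW(Q) = {$, a, z}; in U->z a x S, the suffix after S is empty, so FOLLOW(S) ⊇ FOLLOW(U) = {$, a, z}; in U->Q U S, the suffix after S is empty, so FOLLOW(S) ⊇ FOLLOW(U) = {$, a, z}; in U->S a, S is followed by a with FIRST {a}. Thus FOLLOW(S) = {$, a, z}.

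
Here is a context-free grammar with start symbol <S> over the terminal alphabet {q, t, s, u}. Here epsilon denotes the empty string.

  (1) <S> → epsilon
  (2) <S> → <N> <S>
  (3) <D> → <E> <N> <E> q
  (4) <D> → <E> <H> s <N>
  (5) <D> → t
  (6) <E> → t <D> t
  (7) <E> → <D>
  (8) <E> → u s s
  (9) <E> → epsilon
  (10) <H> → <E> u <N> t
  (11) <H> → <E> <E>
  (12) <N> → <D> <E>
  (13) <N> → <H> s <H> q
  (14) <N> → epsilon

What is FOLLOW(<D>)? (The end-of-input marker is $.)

FIRST(<S>): from <S>→epsilon we get {epsilon}; from <S>→<N> <S> we get {epsilon, q, s, t, u}. So FIRST(<S>) = {epsilon, q, s, t, u}.
FIRST(<D>): from <D>→<E> <N> <E> q we get {q, s, t, u}; from <D>→<E> <H> s <N> we get {q, s, t, u}; from <D>→t we get {t}. So FIRST(<D>) = {q, s, t, u}.
FIRST(<E>): from <E>→t <D> t we get {t}; from <E>→<D> we get {q, s, t, u}; from <E>→u s s we get {u}; from <E>→epsilon we get {epsilon}. So FIRST(<E>) = {epsilon, q, s, t, u}.
FIRST(<H>): from <H>→<E> u <N> t we get {q, s, t, u}; from <H>→<E> <E> we get {epsilon, q, s, t, u}. So FIRST(<H>) = {epsilon, q, s, t, u}.
FIRST(<N>): from <N>→<D> <E> we get {q, s, t, u}; from <N>→<H> s <H> q we get {q, s, t, u}; from <N>→epsilon we get {epsilon}. So FIRST(<N>) = {epsilon, q, s, t, u}.
FOLLOW(<S>) includes $ since <S> is the start symbol.
FOLLOW(<S>): in <S>→<N> <S>, the suffix after <S> is empty (adds nothing new). Thus FOLLOW(<S>) = {$}.
FOLLOW(<H>): in <D>→<E> <H> s <N>, <H> is followed by s <N> with FIRST {s}; in <N>→<H> s <H> q (occurrence 1), <H> is followed by s <H> q with FIRST {s}; in <N>→<H> s <H> q (occurrence 2), <H> is followed by q with FIRST {q}. Thus FOLLOW(<H>) = {q, s}.
FOLLOW(<D>): in <E>→t <D> t, <D> is followed by t with FIRST {t}; in <E>→<D>, the suffix after <D> is empty, so FOLLOW(<D>) ⊇ FOLLOW(<E>) = {$, q, s, t, u}; in <N>→<D> <E>, <D> is followed by <E> with FIRST {epsilon, q, s, t, u}; in <N>→<D> <E>, the suffix after <D> is nullable, so FOLLOW(<D>) ⊇ FOLLOW(<N>) = {$, q, s, t, u}. Thus FOLLOW(<D>) = {$, q, s, t, u}.
FOLLOW(<N>): in <S>→<N> <S>, <N> is followed by <S> with FIRST {epsilon, q, s, t, u}; in <S>→<N> <S>, the suffix after <N> is nullable, so FOLLOW(<N>) ⊇ FOLLOW(<S>) = {$}; in <D>→<E> <N> <E> q, <N> is followed by <E> q with FIRST {q, s, t, u}; in <D>→<E> <H> s <N>, the suffix after <N> is empty, so FOLLOW(<N>) ⊇ FOLLOW(<D>) = {$, q, s, t, u}; in <H>→<E> u <N> t, <N> is followed by t with FIRST {t}. Thus FOLLOW(<N>) = {$, q, s, t, u}.
FOLLOW(<E>): in <D>→<E> <N> <E> q (occurrence 1), <E> is followed by <N> <E> q with FIRST {q, s, t, u}; in <D>→<E> <N> <E> q (occurrence 2), <E> is followed by q with FIRST {q}; in <D>→<E> <H> s <N>, <E> is followed by <H> s <N> with FIRST {q, s, t, u}; in <H>→<E> u <N> t, <E> is followed by u <N> t with FIRST {u}; in <H>→<E> <E> (occurrence 1), <E> is followed by <E> with FIRST {epsilon, q, s, t, u}; in <H>→<E> <E> (occurrence 1), the suffix after <E> is nullable, so FOLLOW(<E>) ⊇ FOLLOW(<H>) = {q, s}; in <H>→<E> <E> (occurrence 2), the suffix after <E> is empty, so FOLLOW(<E>) ⊇ FOLLOW(<H>) = {q, s}; in <N>→<D> <E>, the suffix after <E> is empty, so FOLLOW(<E>) ⊇ FOLLOW(<N>) = {$, q, s, t, u}. Thus FOLLOW(<E>) = {$, q, s, t, u}.

{$, q, s, t, u}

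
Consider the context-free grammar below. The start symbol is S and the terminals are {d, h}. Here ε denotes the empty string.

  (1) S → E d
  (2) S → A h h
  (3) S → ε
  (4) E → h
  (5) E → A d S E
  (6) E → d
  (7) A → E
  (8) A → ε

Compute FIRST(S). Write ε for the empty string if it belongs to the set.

FIRST(S): from S→E d we get {d, h}; from S→A h h we get {d, h}; from S→ε we get {ε}. So FIRST(S) = {ε, d, h}.
FIRST(E): from E→h we get {h}; from E→A d S E we get {d, h}; from E→d we get {d}. So FIRST(E) = {d, h}.
FIRST(A): from A→E we get {d, h}; from A→ε we get {ε}. So FIRST(A) = {ε, d, h}.

{ε, d, h}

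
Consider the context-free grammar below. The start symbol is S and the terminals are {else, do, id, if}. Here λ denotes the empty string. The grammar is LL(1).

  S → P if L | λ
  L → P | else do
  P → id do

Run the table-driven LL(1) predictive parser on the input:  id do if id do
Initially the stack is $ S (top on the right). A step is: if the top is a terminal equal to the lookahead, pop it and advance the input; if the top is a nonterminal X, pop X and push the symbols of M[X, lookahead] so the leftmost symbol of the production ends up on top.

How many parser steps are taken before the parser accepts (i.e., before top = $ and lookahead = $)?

     Stack         Input             Action
  1  $ S           id do if id do $  expand S → P if L
  2  $ L if P      id do if id do $  expand P → id do
  3  $ L if do id  id do if id do $  match id
  4  $ L if do     do if id do $     match do
  5  $ L if        if id do $        match if
  6  $ L           id do $           expand L → P
  7  $ P           id do $           expand P → id do
  8  $ do id       id do $           match id
  9  $ do          do $              match do
Accept reached after 9 steps.

9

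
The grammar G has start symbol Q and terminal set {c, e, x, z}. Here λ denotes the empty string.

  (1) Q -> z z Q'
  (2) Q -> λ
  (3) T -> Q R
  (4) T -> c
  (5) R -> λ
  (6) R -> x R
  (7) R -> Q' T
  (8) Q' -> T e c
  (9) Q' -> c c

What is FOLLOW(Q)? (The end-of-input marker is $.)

FIRST(Q) = {λ, z}
FIRST(T) = {λ, c, e, x, z}  (via Q R)
FIRST(Q') = {c, e, x, z}  (via T e c)
FIRST(R) = {λ, c, e, x, z}  (via Q' T)
FOLLOW(Q) includes $ since Q is the start symbol.
FOLLOW(Q): in T->Q R, Q is followed by R with FIRST {λ, c, e, x, z}; in T->Q R, the suffix after Q is nullable, so FOLLOW(Q) ⊇ FOLLOW(T) = {e}. Thus FOLLOW(Q) = {$, c, e, x, z}.
FOLLOW(T): in R->Q' T, the suffix after T is empty, so FOLLOW(T) ⊇ FOLLOW(R) = {e}; in Q'->T e c, T is followed by e c with FIRST {e}. Thus FOLLOW(T) = {e}.
FOLLOW(R): in T->Q R, the suffix after R is empty, so FOLLOW(R) ⊇ FOLLOW(T) = {e}; in R->x R, the suffix after R is empty (adds nothing new). Thus FOLLOW(R) = {e}.
FOLLOW(Q'): in Q->z z Q', the suffix after Q' is empty, so FOLLOW(Q') ⊇ FOLLOW(Q) = {$, c, e, x, z}; in R->Q' T, Q' is followed by T with FIRST {λ, c, e, x, z}; in R->Q' T, the suffix after Q' is nullable, so FOLLOW(Q') ⊇ FOLLOW(R) = {e}. Thus FOLLOW(Q') = {$, c, e, x, z}.

{$, c, e, x, z}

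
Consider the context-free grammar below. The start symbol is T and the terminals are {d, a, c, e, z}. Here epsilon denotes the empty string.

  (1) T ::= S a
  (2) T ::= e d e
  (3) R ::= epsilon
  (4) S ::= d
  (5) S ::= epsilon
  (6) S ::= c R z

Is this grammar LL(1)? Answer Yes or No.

FIRST(T) = {a, c, d, e}
FIRST(R) = {epsilon}
FIRST(S) = {epsilon, c, d}
FOLLOW(T) = {$}
FOLLOW(R) = {z}
FOLLOW(S) = {a}
Each cell of M receives at most one production.

Yes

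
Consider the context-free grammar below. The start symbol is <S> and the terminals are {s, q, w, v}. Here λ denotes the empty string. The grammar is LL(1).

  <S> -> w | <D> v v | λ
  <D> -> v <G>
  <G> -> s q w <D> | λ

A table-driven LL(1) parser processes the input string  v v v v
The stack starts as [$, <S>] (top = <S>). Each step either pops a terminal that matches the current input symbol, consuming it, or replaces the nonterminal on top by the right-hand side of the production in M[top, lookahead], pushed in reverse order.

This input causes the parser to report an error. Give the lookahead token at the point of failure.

v

step 1: stack=$ <S>  input=v v v v $  — expand <S> -> <D> v v
step 2: stack=$ v v <D>  input=v v v v $  — expand <D> -> v <G>
step 3: stack=$ v v <G> v  input=v v v v $  — match v
step 4: stack=$ v v <G>  input=v v v $  — expand <G> -> λ
step 5: stack=$ v v  input=v v v $  — match v
step 6: stack=$ v  input=v v $  — match v
step 7: stack=$  input=v $  — error: stack empty but input remains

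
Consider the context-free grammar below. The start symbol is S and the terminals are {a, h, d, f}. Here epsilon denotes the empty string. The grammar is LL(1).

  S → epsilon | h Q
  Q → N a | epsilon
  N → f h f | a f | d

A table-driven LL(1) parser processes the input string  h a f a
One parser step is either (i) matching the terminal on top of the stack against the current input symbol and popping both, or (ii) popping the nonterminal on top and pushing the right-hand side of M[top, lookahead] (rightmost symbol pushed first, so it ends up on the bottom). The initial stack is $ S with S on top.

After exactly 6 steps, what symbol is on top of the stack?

step 1: stack=$ S  input=h a f a $  — expand S → h Q
step 2: stack=$ Q h  input=h a f a $  — match h
step 3: stack=$ Q  input=a f a $  — expand Q → N a
step 4: stack=$ a N  input=a f a $  — expand N → a f
step 5: stack=$ a f a  input=a f a $  — match a
step 6: stack=$ a f  input=f a $  — match f
Stack after step 6: $ a (top = a).

a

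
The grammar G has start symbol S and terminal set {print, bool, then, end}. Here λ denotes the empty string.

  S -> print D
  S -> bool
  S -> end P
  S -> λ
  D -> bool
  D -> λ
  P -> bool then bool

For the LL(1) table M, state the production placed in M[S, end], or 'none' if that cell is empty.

S -> end P

FIRST(S): from S->print D we get {print}; from S->bool we get {bool}; from S->end P we get {end}; from S->λ we get {λ}. So FIRST(S) = {λ, bool, end, print}.
FIRST(D): from D->bool we get {bool}; from D->λ we get {λ}. So FIRST(D) = {λ, bool}.
FIRST(P): from P->bool then bool we get {bool}. So FIRST(P) = {bool}.
FOLLOW(S) includes $ since S is the start symbol.
FOLLOW(S): S appears on no right-hand side. Thus FOLLOW(S) = {$}.
For S -> print D: FIRST(print D) = {print}, so it goes in M[S, t] for t ∈ {print}.
For S -> bool: FIRST(bool) = {bool}, so it goes in M[S, t] for t ∈ {bool}.
For S -> end P: FIRST(end P) = {end}, so it goes in M[S, t] for t ∈ {end}.
For S -> λ: FIRST(λ) = {λ}, so it goes in M[S, t] for t ∈ {}; since λ ∈ FIRST, also for every t ∈ FOLLOW(S) = {$}.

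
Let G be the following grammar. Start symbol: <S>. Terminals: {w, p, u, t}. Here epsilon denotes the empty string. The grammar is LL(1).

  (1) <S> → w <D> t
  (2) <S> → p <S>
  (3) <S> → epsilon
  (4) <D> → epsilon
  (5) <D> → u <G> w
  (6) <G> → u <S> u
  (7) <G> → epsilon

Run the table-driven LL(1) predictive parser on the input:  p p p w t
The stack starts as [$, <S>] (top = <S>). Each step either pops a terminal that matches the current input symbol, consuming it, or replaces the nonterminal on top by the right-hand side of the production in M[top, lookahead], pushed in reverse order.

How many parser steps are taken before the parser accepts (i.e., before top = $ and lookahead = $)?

      Stack      Input        Action
   1  $ <S>      p p p w t $  expand <S> → p <S>
   2  $ <S> p    p p p w t $  match p
   3  $ <S>      p p w t $    expand <S> → p <S>
   4  $ <S> p    p p w t $    match p
   5  $ <S>      p w t $      expand <S> → p <S>
   6  $ <S> p    p w t $      match p
   7  $ <S>      w t $        expand <S> → w <D> t
   8  $ t <D> w  w t $        match w
   9  $ t <D>    t $          expand <D> → epsilon
  10  $ t        t $          match t
Accept reached after 10 steps.

10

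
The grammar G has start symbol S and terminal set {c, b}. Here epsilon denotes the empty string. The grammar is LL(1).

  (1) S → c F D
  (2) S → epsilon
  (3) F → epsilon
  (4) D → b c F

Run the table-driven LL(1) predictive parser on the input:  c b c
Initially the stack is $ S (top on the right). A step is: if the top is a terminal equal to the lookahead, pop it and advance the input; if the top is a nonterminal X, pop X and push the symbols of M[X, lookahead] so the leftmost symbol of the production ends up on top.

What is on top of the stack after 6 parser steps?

F

step 1: stack=$ S  input=c b c $  — expand S → c F D
step 2: stack=$ D F c  input=c b c $  — match c
step 3: stack=$ D F  input=b c $  — expand F → epsilon
step 4: stack=$ D  input=b c $  — expand D → b c F
step 5: stack=$ F c b  input=b c $  — match b
step 6: stack=$ F c  input=c $  — match c
Stack after step 6: $ F (top = F).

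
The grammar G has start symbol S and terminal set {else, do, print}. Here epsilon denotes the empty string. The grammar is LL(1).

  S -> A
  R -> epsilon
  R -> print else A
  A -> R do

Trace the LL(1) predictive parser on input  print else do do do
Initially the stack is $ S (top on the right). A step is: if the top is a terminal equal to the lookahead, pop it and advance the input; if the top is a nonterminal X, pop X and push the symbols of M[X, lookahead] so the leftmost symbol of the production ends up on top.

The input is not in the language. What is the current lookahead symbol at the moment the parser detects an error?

      Stack              Input                  Action
   1  $ S                print else do do do $  expand S -> A
   2  $ A                print else do do do $  expand A -> R do
   3  $ do R             print else do do do $  expand R -> print else A
   4  $ do A else print  print else do do do $  match print
   5  $ do A else        else do do do $        match else
   6  $ do A             do do do $             expand A -> R do
   7  $ do do R          do do do $             expand R -> epsilon
   8  $ do do            do do do $             match do
   9  $ do               do do $                match do
  10  $                  do $                   error: stack empty but input remains

do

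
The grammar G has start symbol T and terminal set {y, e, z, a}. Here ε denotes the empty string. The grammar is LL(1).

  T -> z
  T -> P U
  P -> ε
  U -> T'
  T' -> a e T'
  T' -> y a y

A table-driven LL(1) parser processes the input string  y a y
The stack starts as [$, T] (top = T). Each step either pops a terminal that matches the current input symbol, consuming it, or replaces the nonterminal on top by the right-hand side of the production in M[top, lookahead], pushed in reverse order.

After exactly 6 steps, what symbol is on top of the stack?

y

step 1: stack=$ T  input=y a y $  — expand T -> P U
step 2: stack=$ U P  input=y a y $  — expand P -> ε
step 3: stack=$ U  input=y a y $  — expand U -> T'
step 4: stack=$ T'  input=y a y $  — expand T' -> y a y
step 5: stack=$ y a y  input=y a y $  — match y
step 6: stack=$ y a  input=a y $  — match a
Stack after step 6: $ y (top = y).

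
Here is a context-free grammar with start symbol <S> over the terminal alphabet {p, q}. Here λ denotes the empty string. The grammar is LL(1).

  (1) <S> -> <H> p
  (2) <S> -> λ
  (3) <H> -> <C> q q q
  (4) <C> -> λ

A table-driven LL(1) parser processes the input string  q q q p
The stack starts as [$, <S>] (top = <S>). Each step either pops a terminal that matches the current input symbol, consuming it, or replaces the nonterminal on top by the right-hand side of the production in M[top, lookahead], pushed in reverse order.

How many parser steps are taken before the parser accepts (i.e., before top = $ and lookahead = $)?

7

step 1: stack=$ <S>  input=q q q p $  — expand <S> -> <H> p
step 2: stack=$ p <H>  input=q q q p $  — expand <H> -> <C> q q q
step 3: stack=$ p q q q <C>  input=q q q p $  — expand <C> -> λ
step 4: stack=$ p q q q  input=q q q p $  — match q
step 5: stack=$ p q q  input=q q p $  — match q
step 6: stack=$ p q  input=q p $  — match q
step 7: stack=$ p  input=p $  — match p
Accept reached after 7 steps.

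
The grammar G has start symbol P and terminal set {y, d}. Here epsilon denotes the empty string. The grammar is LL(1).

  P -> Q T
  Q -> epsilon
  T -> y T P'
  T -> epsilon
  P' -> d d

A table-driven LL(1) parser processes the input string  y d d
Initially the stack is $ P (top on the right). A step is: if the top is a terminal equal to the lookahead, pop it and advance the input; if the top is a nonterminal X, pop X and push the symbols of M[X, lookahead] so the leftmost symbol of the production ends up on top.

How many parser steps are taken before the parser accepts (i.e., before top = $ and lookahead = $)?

8

step 1: stack=$ P  input=y d d $  — expand P -> Q T
step 2: stack=$ T Q  input=y d d $  — expand Q -> epsilon
step 3: stack=$ T  input=y d d $  — expand T -> y T P'
step 4: stack=$ P' T y  input=y d d $  — match y
step 5: stack=$ P' T  input=d d $  — expand T -> epsilon
step 6: stack=$ P'  input=d d $  — expand P' -> d d
step 7: stack=$ d d  input=d d $  — match d
step 8: stack=$ d  input=d $  — match d
Accept reached after 8 steps.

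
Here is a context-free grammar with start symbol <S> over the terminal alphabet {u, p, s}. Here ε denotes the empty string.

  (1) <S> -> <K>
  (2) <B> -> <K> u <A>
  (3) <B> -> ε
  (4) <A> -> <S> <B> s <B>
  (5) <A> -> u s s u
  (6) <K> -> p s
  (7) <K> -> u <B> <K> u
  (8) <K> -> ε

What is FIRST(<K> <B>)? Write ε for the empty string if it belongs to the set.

{ε, p, u}

FIRST(<K>): from <K>->p s we get {p}; from <K>->u <B> <K> u we get {u}; from <K>->ε we get {ε}. So FIRST(<K>) = {ε, p, u}.
FIRST(<S>): from <S>-><K> we get {ε, p, u}. So FIRST(<S>) = {ε, p, u}.
FIRST(<B>): from <B>-><K> u <A> we get {p, u}; from <B>->ε we get {ε}. So FIRST(<B>) = {ε, p, u}.
FIRST(<A>): from <A>-><S> <B> s <B> we get {p, s, u}; from <A>->u s s u we get {u}. So FIRST(<A>) = {p, s, u}.
FIRST(<K> <B>): take FIRST of each symbol in turn, carrying on past any symbol whose FIRST contains ε; result {ε, p, u}.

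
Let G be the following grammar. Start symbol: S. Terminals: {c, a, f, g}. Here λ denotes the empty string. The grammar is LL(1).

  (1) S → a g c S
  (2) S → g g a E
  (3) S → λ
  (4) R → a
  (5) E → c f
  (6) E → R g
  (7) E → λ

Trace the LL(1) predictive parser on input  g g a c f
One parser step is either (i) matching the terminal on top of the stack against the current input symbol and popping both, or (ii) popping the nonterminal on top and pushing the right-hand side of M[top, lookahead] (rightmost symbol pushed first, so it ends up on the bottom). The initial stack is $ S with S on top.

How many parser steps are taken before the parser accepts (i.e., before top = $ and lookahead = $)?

7

step 1: stack=$ S  input=g g a c f $  — expand S → g g a E
step 2: stack=$ E a g g  input=g g a c f $  — match g
step 3: stack=$ E a g  input=g a c f $  — match g
step 4: stack=$ E a  input=a c f $  — match a
step 5: stack=$ E  input=c f $  — expand E → c f
step 6: stack=$ f c  input=c f $  — match c
step 7: stack=$ f  input=f $  — match f
Accept reached after 7 steps.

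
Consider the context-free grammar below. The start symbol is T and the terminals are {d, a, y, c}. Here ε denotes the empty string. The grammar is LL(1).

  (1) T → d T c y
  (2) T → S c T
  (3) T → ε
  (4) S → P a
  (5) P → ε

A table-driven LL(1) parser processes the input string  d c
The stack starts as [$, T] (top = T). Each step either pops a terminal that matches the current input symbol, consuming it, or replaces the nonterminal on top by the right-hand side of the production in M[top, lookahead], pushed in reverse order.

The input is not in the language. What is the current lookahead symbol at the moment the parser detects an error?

$

     Stack      Input  Action
  1  $ T        d c $  expand T → d T c y
  2  $ y c T d  d c $  match d
  3  $ y c T    c $    expand T → ε
  4  $ y c      c $    match c
  5  $ y        $      error: top is terminal y but lookahead is $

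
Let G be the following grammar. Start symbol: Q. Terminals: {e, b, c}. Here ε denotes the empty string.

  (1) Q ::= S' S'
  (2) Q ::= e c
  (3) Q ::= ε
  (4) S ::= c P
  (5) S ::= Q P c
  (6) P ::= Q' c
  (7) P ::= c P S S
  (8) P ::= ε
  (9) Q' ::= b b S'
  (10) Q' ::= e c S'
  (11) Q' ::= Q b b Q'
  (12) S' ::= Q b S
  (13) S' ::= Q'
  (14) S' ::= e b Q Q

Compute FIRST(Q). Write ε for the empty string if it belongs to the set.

{ε, b, e}

FIRST(Q): from Q::=S' S' we get {b, e}; from Q::=e c we get {e}; from Q::=ε we get {ε}. So FIRST(Q) = {ε, b, e}.
FIRST(Q'): from Q'::=b b S' we get {b}; from Q'::=e c S' we get {e}; from Q'::=Q b b Q' we get {b, e}. So FIRST(Q') = {b, e}.
FIRST(P): from P::=Q' c we get {b, e}; from P::=c P S S we get {c}; from P::=ε we get {ε}. So FIRST(P) = {ε, b, c, e}.
FIRST(S'): from S'::=Q b S we get {b, e}; from S'::=Q' we get {b, e}; from S'::=e b Q Q we get {e}. So FIRST(S') = {b, e}.
FIRST(S): from S::=c P we get {c}; from S::=Q P c we get {b, c, e}. So FIRST(S) = {b, c, e}.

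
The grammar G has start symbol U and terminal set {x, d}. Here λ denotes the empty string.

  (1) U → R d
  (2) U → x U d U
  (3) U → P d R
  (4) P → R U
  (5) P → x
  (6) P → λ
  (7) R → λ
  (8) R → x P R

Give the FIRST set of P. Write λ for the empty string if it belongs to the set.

FIRST(R): from R→λ we get {λ}; from R→x P R we get {x}. So FIRST(R) = {λ, x}.
FIRST(U): from U→R d we get {d, x}; from U→x U d U we get {x}; from U→P d R we get {d, x}. So FIRST(U) = {d, x}.
FIRST(P): from P→R U we get {d, x}; from P→x we get {x}; from P→λ we get {λ}. So FIRST(P) = {λ, d, x}.

{λ, d, x}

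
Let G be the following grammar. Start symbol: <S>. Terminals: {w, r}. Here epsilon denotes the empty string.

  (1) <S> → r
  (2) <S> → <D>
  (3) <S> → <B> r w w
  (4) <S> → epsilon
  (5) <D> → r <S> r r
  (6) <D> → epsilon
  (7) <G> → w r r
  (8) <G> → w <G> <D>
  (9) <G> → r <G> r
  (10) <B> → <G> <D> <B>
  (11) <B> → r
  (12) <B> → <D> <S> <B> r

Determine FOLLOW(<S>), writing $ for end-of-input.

{$, r, w}

FIRST(<D>) = {epsilon, r}
FIRST(<G>) = {r, w}
FIRST(<S>) = {epsilon, r, w}  (via <D>, <B> r w w)
FIRST(<B>) = {r, w}  (via <G> <D> <B>, <D> <S> <B> r)
FOLLOW(<S>) includes $ since <S> is the start symbol.
FOLLOW(<S>): in <D>→r <S> r r, <S> is followed by r r with FIRST {r}; in <B>→<D> <S> <B> r, <S> is followed by <B> r with FIRST {r, w}. Thus FOLLOW(<S>) = {$, r, w}.
FOLLOW(<G>): in <G>→w <G> <D>, <G> is followed by <D> with FIRST {epsilon, r}; in <G>→w <G> <D>, the suffix after <G> is nullable (adds nothing new); in <G>→r <G> r, <G> is followed by r with FIRST {r}; in <B>→<G> <D> <B>, <G> is followed by <D> <B> with FIRST {r, w}. Thus FOLLOW(<G>) = {r, w}.
FOLLOW(<D>): in <S>→<D>, the suffix after <D> is empty, so FOLLOW(<D>) ⊇ FOLLOW(<S>) = {$, r, w}; in <G>→w <G> <D>, the suffix after <D> is empty, so FOLLOW(<D>) ⊇ FOLLOW(<G>) = {r, w}; in <B>→<G> <D> <B>, <D> is followed by <B> with FIRST {r, w}; in <B>→<D> <S> <B> r, <D> is followed by <S> <B> r with FIRST {r, w}. Thus FOLLOW(<D>) = {$, r, w}.
FOLLOW(<B>): in <S>→<B> r w w, <B> is followed by r w w with FIRST {r}; in <B>→<G> <D> <B>, the suffix after <B> is empty (adds nothing new); in <B>→<D> <S> <B> r, <B> is followed by r with FIRST {r}. Thus FOLLOW(<B>) = {r}.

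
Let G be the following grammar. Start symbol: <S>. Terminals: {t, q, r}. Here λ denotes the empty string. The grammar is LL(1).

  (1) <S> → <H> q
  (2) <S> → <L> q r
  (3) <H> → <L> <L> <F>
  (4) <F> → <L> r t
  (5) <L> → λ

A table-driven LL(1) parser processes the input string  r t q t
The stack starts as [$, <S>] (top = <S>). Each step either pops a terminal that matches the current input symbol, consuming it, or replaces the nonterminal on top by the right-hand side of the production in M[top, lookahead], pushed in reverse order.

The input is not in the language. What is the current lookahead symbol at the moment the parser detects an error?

t

      Stack            Input      Action
   1  $ <S>            r t q t $  expand <S> → <H> q
   2  $ q <H>          r t q t $  expand <H> → <L> <L> <F>
   3  $ q <F> <L> <L>  r t q t $  expand <L> → λ
   4  $ q <F> <L>      r t q t $  expand <L> → λ
   5  $ q <F>          r t q t $  expand <F> → <L> r t
   6  $ q t r <L>      r t q t $  expand <L> → λ
   7  $ q t r          r t q t $  match r
   8  $ q t            t q t $    match t
   9  $ q              q t $      match q
  10  $                t $        error: stack empty but input remains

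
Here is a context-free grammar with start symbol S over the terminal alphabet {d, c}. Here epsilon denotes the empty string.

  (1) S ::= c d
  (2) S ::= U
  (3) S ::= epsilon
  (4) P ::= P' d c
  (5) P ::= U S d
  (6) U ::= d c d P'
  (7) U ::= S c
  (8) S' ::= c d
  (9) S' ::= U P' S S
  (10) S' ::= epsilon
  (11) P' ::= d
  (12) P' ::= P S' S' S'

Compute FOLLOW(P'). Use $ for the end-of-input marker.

FIRST(S): from S::=c d we get {c}; from S::=U we get {c, d}; from S::=epsilon we get {epsilon}. So FIRST(S) = {epsilon, c, d}.
FIRST(U): from U::=d c d P' we get {d}; from U::=S c we get {c, d}. So FIRST(U) = {c, d}.
FIRST(S'): from S'::=c d we get {c}; from S'::=U P' S S we get {c, d}; from S'::=epsilon we get {epsilon}. So FIRST(S') = {epsilon, c, d}.
FIRST(P): from P::=P' d c we get {c, d}; from P::=U S d we get {c, d}. So FIRST(P) = {c, d}.
FIRST(P'): from P'::=d we get {d}; from P'::=P S' S' S' we get {c, d}. So FIRST(P') = {c, d}.
FOLLOW(S) includes $ since S is the start symbol.
FOLLOW(S): in P::=U S d, S is followed by d with FIRST {d}; in U::=S c, S is followed by c with FIRST {c}; in S'::=U P' S S (occurrence 1), S is followed by S with FIRST {epsilon, c, d}; in S'::=U P' S S (occurrence 1), the suffix after S is nullable, so FOLLOW(S) ⊇ FOLLOW(S') = {$, c, d}; in S'::=U P' S S (occurrence 2), the suffix after S is empty, so FOLLOW(S) ⊇ FOLLOW(S') = {$, c, d}. Thus FOLLOW(S) = {$, c, d}.
FOLLOW(U): in S::=U, the suffix after U is empty, so FOLLOW(U) ⊇ FOLLOW(S) = {$, c, d}; in P::=U S d, U is followed by S d with FIRST {c, d}; in S'::=U P' S S, U is followed by P' S S with FIRST {c, d}. Thus FOLLOW(U) = {$, c, d}.
FOLLOW(P): in P'::=P S' S' S', P is followed by S' S' S' with FIRST {epsilon, c, d}; in P'::=P S' S' S', the suffix after P is nullable, so FOLLOW(P) ⊇ FOLLOW(P') = {$, c, d}. Thus FOLLOW(P) = {$, c, d}.
FOLLOW(S'): in P'::=P S' S' S' (occurrence 1), S' is followed by S' S' with FIRST {epsilon, c, d}; in P'::=P S' S' S' (occurrence 1), the suffix after S' is nullable, so FOLLOW(S') ⊇ FOLLOW(P') = {$, c, d}; in P'::=P S' S' S' (occurrence 2), S' is followed by S' with FIRST {epsilon, c, d}; in P'::=P S' S' S' (occurrence 2), the suffix after S' is nullable, so FOLLOW(S') ⊇ FOLLOW(P') = {$, c, d}; in P'::=P S' S' S' (occurrence 3), the suffix after S' is empty, so FOLLOW(S') ⊇ FOLLOW(P') = {$, c, d}. Thus FOLLOW(S') = {$, c, d}.
FOLLOW(P'): in P::=P' d c, P' is followed by d c with FIRST {d}; in U::=d c d P', the suffix after P' is empty, so FOLLOW(P') ⊇ FOLLOW(U) = {$, c, d}; in S'::=U P' S S, P' is followed by S S with FIRST {epsilon, c, d}; in S'::=U P' S S, the suffix after P' is nullable, so FOLLOW(P') ⊇ FOLLOW(S') = {$, c, d}. Thus FOLLOW(P') = {$, c, d}.

{$, c, d}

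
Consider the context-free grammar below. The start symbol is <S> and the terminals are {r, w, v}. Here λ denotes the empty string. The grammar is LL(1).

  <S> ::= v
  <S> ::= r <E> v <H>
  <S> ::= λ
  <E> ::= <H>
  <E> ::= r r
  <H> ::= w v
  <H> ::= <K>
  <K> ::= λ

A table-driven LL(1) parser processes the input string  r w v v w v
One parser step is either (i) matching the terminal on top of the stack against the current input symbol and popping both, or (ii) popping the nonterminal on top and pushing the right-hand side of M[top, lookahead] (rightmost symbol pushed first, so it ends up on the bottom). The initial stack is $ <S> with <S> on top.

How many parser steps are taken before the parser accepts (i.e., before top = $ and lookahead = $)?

step 1: stack=$ <S>  input=r w v v w v $  — expand <S> ::= r <E> v <H>
step 2: stack=$ <H> v <E> r  input=r w v v w v $  — match r
step 3: stack=$ <H> v <E>  input=w v v w v $  — expand <E> ::= <H>
step 4: stack=$ <H> v <H>  input=w v v w v $  — expand <H> ::= w v
step 5: stack=$ <H> v v w  input=w v v w v $  — match w
step 6: stack=$ <H> v v  input=v v w v $  — match v
step 7: stack=$ <H> v  input=v w v $  — match v
step 8: stack=$ <H>  input=w v $  — expand <H> ::= w v
step 9: stack=$ v w  input=w v $  — match w
step 10: stack=$ v  input=v $  — match v
Accept reached after 10 steps.

10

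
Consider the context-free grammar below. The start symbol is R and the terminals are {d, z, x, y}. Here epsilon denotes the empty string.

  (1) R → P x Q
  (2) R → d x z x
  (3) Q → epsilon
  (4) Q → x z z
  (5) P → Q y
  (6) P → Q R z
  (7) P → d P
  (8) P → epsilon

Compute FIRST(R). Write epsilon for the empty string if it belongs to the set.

{d, x, y}

FIRST(Q): from Q→epsilon we get {epsilon}; from Q→x z z we get {x}. So FIRST(Q) = {epsilon, x}.
FIRST(R): from R→P x Q we get {d, x, y}; from R→d x z x we get {d}. So FIRST(R) = {d, x, y}.
FIRST(P): from P→Q y we get {x, y}; from P→Q R z we get {d, x, y}; from P→d P we get {d}; from P→epsilon we get {epsilon}. So FIRST(P) = {epsilon, d, x, y}.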